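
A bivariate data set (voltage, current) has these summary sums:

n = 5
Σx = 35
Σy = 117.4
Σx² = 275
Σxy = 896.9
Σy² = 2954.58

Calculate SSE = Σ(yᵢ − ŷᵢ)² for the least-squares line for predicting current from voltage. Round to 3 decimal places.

Sxx = Σx² − (Σx)²/n = 275 − 245 = 30
Sxy = Σxy − (Σx)(Σy)/n = 896.9 − 821.8 = 75.1
Syy = Σy² − (Σy)²/n = 2954.58 − 2756.552 = 198.028
b = Sxy/Sxx = 75.1/30 = 2.503333
SSE = Syy − b·Sxy = 198.028 − 2.503333·75.1 = 10.027667

10.028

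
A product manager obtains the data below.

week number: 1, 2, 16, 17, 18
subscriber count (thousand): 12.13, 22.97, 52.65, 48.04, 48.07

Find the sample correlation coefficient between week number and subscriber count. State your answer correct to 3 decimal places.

n = 5, Σx = 54, Σy = 183.86, Σxy = 2582.41, Σx² = 874, Σy² = 8065.3468
Sxx = Σx² − (Σx)²/n = 874 − 583.2 = 290.8
Sxy = Σxy − (Σx)(Σy)/n = 2582.41 − 1985.688 = 596.722
Syy = Σy² − (Σy)²/n = 8065.3468 − 6760.89992 = 1304.44688
r = Sxy/√(Sxx·Syy) = 596.722/√(379333.152704) = 596.722/615.900278 = 0.968861

0.969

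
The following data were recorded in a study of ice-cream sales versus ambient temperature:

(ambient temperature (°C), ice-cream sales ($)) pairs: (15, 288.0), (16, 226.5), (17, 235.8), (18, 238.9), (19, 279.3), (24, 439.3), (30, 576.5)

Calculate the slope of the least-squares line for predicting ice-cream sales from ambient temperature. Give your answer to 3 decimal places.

n = 7, Σx = 139, Σy = 2284.3, Σxy = 49397.7, Σx² = 2931
Sxx = Σx² − (Σx)²/n = 2931 − 2760.142857 = 170.857143
Sxy = Σxy − (Σx)(Σy)/n = 49397.7 − 45359.671429 = 4038.028571
b = Sxy/Sxx = 4038.028571/170.857143 = 23.633946

23.634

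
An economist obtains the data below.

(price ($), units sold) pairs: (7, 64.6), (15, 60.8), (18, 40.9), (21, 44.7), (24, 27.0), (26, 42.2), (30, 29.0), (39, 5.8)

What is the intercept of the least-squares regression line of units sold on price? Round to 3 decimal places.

n = 8, Σx = 180, Σy = 315, Σxy = 5880.5, Σx² = 4712
Sxx = Σx² − (Σx)²/n = 4712 − 4050 = 662
Sxy = Σxy − (Σx)(Σy)/n = 5880.5 − 7087.5 = -1207
b = Sxy/Sxx = -1207/662 = -1.823263
a = ȳ − b·x̄ = 39.375 − (-1.823263)·22.5 = 80.398414

80.398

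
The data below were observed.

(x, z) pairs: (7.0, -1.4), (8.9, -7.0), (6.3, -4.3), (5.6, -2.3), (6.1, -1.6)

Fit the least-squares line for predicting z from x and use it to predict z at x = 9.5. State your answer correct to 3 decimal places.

-7.129

n = 5, Σx = 33.9, Σy = -16.6, Σxy = -121.83, Σx² = 236.47
Sxx = Σx² − (Σx)²/n = 236.47 − 229.842 = 6.628
Sxy = Σxy − (Σx)(Σy)/n = -121.83 − (-112.548) = -9.282
b = Sxy/Sxx = -9.282/6.628 = -1.400422
a = ȳ − b·x̄ = -3.32 − (-1.400422)·6.78 = 6.174864
ŷ(9.5) = a + b·9.5 = 6.174864 + (-1.400422)·9.5 = -7.129149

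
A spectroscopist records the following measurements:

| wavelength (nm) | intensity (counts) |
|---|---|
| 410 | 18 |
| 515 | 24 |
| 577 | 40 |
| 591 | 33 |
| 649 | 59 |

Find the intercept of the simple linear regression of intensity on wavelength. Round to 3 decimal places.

n = 5, Σx = 2742, Σy = 174, Σxy = 100614, Σx² = 1536736
Sxx = Σx² − (Σx)²/n = 1536736 − 1503712.8 = 33023.2
Sxy = Σxy − (Σx)(Σy)/n = 100614 − 95421.6 = 5192.4
b = Sxy/Sxx = 5192.4/33023.2 = 0.157235
a = ȳ − b·x̄ = 34.8 − 0.157235·548.4 = -51.427627

-51.428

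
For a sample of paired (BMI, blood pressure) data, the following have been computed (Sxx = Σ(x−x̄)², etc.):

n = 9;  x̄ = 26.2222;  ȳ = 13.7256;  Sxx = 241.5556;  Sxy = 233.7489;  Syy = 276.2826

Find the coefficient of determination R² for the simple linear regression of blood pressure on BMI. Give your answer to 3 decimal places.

0.819

R² = Sxy²/(Sxx·Syy) = (233.7489)²/(241.5556·276.2826) = 0.818707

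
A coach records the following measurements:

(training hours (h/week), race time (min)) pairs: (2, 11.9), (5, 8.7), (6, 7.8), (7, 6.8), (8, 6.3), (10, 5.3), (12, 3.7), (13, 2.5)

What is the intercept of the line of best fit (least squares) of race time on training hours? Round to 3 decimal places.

n = 8, Σx = 63, Σy = 53, Σxy = 342, Σx² = 591
Sxx = Σx² − (Σx)²/n = 591 − 496.125 = 94.875
Sxy = Σxy − (Σx)(Σy)/n = 342 − 417.375 = -75.375
b = Sxy/Sxx = -75.375/94.875 = -0.794466
a = ȳ − b·x̄ = 6.625 − (-0.794466)·7.875 = 12.881423

12.881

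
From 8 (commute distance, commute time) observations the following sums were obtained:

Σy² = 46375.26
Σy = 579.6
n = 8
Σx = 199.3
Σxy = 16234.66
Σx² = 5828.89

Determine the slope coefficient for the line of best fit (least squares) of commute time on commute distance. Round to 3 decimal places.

2.078

Sxx = Σx² − (Σx)²/n = 5828.89 − 4965.06125 = 863.82875
Sxy = Σxy − (Σx)(Σy)/n = 16234.66 − 14439.285 = 1795.375
b = Sxy/Sxx = 1795.375/863.82875 = 2.078392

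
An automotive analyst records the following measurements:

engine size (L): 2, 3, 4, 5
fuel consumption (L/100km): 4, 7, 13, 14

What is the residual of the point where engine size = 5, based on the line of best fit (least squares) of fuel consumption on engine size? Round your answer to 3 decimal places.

n = 4, Σx = 14, Σy = 38, Σxy = 151, Σx² = 54
Sxx = Σx² − (Σx)²/n = 54 − 49 = 5
Sxy = Σxy − (Σx)(Σy)/n = 151 − 133 = 18
b = Sxy/Sxx = 18/5 = 3.6
a = ȳ − b·x̄ = 9.5 − 3.6·3.5 = -3.1
ŷ(5) = -3.1 + 3.6·5 = 14.9
residual = y − ŷ = 14 − 14.9 = -0.9

-0.900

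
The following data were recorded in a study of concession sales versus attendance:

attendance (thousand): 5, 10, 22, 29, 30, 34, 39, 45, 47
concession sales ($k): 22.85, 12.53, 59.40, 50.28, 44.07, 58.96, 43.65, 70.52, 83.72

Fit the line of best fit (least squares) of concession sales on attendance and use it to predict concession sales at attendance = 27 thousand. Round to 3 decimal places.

46.943

n = 9, Σx = 261, Σy = 445.98, Σxy = 15141.8, Σx² = 9261
Sxx = Σx² − (Σx)²/n = 9261 − 7569 = 1692
Sxy = Σxy − (Σx)(Σy)/n = 15141.8 − 12933.42 = 2208.38
b = Sxy/Sxx = 2208.38/1692 = 1.305189
a = ȳ − b·x̄ = 49.553333 − 1.305189·29 = 11.702849
ŷ(27) = a + b·27 = 11.702849 + 1.305189·27 = 46.942955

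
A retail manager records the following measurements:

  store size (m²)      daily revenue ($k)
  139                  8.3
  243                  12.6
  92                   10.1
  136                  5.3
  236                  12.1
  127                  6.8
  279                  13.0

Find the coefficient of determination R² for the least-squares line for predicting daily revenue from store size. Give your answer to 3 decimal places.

0.602

n = 7, Σx = 1252, Σy = 68.2, Σxy = 13211.7, Σx² = 254996, Σy² = 719.4
Sxx = Σx² − (Σx)²/n = 254996 − 223929.142857 = 31066.857143
Sxy = Σxy − (Σx)(Σy)/n = 13211.7 − 12198.057143 = 1013.642857
Syy = Σy² − (Σy)²/n = 719.4 − 664.462857 = 54.937143
R² = Sxy²/(Sxx·Syy) = (1013.642857)²/(31066.857143·54.937143) = 0.602014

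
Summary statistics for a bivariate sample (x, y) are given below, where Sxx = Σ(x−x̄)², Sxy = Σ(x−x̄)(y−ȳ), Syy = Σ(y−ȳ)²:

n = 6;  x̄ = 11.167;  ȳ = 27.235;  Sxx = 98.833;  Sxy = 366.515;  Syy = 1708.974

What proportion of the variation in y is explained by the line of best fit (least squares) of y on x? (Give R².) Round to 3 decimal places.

0.795

R² = Sxy²/(Sxx·Syy) = (366.515)²/(98.833·1708.974) = 0.795328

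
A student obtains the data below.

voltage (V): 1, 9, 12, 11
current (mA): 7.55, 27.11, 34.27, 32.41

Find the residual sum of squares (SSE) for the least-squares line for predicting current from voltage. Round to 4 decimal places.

0.1819

n = 4, Σx = 33, Σy = 101.34, Σxy = 1019.29, Σx² = 347, Σy² = 3016.7956
Sxx = Σx² − (Σx)²/n = 347 − 272.25 = 74.75
Sxy = Σxy − (Σx)(Σy)/n = 1019.29 − 836.055 = 183.235
Syy = Σy² − (Σy)²/n = 3016.7956 − 2567.4489 = 449.3467
b = Sxy/Sxx = 183.235/74.75 = 2.451304
SSE = Syy − b·Sxy = 449.3467 − 2.451304·183.235 = 0.181948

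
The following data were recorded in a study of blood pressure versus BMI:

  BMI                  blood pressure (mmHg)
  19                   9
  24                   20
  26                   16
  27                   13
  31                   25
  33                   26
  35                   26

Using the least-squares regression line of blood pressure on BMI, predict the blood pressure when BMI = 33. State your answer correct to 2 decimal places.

24.86

n = 7, Σx = 195, Σy = 135, Σxy = 3961, Σx² = 5617
Sxx = Σx² − (Σx)²/n = 5617 − 5432.142857 = 184.857143
Sxy = Σxy − (Σx)(Σy)/n = 3961 − 3760.714286 = 200.285714
b = Sxy/Sxx = 200.285714/184.857143 = 1.083462
a = ȳ − b·x̄ = 19.285714 − 1.083462·27.857143 = -10.896445
ŷ(33) = a + b·33 = -10.896445 + 1.083462·33 = 24.857805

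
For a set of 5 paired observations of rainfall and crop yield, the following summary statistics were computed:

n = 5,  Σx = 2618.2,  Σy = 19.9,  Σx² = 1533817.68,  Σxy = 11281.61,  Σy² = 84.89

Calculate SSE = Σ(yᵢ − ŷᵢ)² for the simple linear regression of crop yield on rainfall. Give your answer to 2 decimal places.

Sxx = Σx² − (Σx)²/n = 1533817.68 − 1370994.248 = 162823.432
Sxy = Σxy − (Σx)(Σy)/n = 11281.61 − 10420.436 = 861.174
Syy = Σy² − (Σy)²/n = 84.89 − 79.202 = 5.688
b = Sxy/Sxx = 861.174/162823.432 = 0.005289
SSE = Syy − b·Sxy = 5.688 − 0.005289·861.174 = 1.133246

1.13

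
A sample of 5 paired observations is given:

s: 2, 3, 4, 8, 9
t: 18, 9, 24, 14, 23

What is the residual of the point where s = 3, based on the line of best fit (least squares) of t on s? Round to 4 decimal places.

n = 5, Σx = 26, Σy = 88, Σxy = 478, Σx² = 174
Sxx = Σx² − (Σx)²/n = 174 − 135.2 = 38.8
Sxy = Σxy − (Σx)(Σy)/n = 478 − 457.6 = 20.4
b = Sxy/Sxx = 20.4/38.8 = 0.525773
a = ȳ − b·x̄ = 17.6 − 0.525773·5.2 = 14.865979
ŷ(3) = 14.865979 + 0.525773·3 = 16.443299
residual = y − ŷ = 9 − 16.443299 = -7.443299

-7.4433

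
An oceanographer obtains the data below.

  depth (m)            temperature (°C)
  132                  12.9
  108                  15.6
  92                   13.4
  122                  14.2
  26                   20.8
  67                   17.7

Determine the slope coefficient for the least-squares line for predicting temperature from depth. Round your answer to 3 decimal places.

-0.070

n = 6, Σx = 547, Σy = 94.6, Σxy = 8079.5, Σx² = 57601
Sxx = Σx² − (Σx)²/n = 57601 − 49868.166667 = 7732.833333
Sxy = Σxy − (Σx)(Σy)/n = 8079.5 − 8624.366667 = -544.866667
b = Sxy/Sxx = -544.866667/7732.833333 = -0.070461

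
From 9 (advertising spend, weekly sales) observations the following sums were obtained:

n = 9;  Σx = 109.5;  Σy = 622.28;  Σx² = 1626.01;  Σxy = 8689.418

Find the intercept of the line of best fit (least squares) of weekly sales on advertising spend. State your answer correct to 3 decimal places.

Sxx = Σx² − (Σx)²/n = 1626.01 − 1332.25 = 293.76
Sxy = Σxy − (Σx)(Σy)/n = 8689.418 − 7571.073333 = 1118.344667
b = Sxy/Sxx = 1118.344667/293.76 = 3.807001
a = ȳ − b·x̄ = 69.142222 − 3.807001·12.166667 = 22.823708

22.824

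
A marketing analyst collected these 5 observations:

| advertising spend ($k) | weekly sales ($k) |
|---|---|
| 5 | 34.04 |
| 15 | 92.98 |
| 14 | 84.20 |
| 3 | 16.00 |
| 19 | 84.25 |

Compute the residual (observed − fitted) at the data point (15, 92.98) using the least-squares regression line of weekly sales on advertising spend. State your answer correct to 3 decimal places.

n = 5, Σx = 56, Σy = 311.47, Σxy = 4392.45, Σx² = 816
Sxx = Σx² − (Σx)²/n = 816 − 627.2 = 188.8
Sxy = Σxy − (Σx)(Σy)/n = 4392.45 − 3488.464 = 903.986
b = Sxy/Sxx = 903.986/188.8 = 4.788061
a = ȳ − b·x̄ = 62.294 − 4.788061·11.2 = 8.667712
ŷ(15) = 8.667712 + 4.788061·15 = 80.488633
residual = y − ŷ = 92.98 − 80.488633 = 12.491367

12.491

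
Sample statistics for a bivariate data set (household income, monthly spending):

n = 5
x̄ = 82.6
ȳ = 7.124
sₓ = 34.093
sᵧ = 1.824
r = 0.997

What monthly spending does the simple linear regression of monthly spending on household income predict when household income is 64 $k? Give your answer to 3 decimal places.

b = r · sᵧ/sₓ = 0.997 · 1.824/34.093 = 0.053340
a = ȳ − b·x̄ = 7.124 − 0.053340·82.6 = 2.718098
ŷ(64) = a + b·64 = 2.718098 + 0.053340·64 = 6.131872

6.132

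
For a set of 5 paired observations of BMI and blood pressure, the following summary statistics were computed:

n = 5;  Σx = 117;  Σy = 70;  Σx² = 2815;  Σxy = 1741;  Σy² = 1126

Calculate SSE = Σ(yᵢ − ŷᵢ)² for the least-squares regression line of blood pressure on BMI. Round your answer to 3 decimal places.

Sxx = Σx² − (Σx)²/n = 2815 − 2737.8 = 77.2
Sxy = Σxy − (Σx)(Σy)/n = 1741 − 1638 = 103
Syy = Σy² − (Σy)²/n = 1126 − 980 = 146
b = Sxy/Sxx = 103/77.2 = 1.334197
SSE = Syy − b·Sxy = 146 − 1.334197·103 = 8.577720

8.578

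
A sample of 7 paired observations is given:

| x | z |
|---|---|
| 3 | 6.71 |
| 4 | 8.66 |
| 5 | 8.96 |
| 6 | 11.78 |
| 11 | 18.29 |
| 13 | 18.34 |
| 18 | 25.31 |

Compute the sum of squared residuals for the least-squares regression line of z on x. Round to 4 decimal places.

4.5213

n = 7, Σx = 60, Σy = 98.05, Σxy = 1065.44, Σx² = 700, Σy² = 1650.5455
Sxx = Σx² − (Σx)²/n = 700 − 514.285714 = 185.714286
Sxy = Σxy − (Σx)(Σy)/n = 1065.44 − 840.428571 = 225.011429
Syy = Σy² − (Σy)²/n = 1650.5455 − 1373.400357 = 277.145143
b = Sxy/Sxx = 225.011429/185.714286 = 1.2116
SSE = Syy − b·Sxy = 277.145143 − 1.2116·225.011429 = 4.521296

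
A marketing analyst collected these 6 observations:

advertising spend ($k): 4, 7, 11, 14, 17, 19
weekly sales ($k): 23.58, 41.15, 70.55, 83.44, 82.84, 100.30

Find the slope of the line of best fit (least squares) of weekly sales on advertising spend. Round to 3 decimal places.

n = 6, Σx = 72, Σy = 401.86, Σxy = 5640.56, Σx² = 1032
Sxx = Σx² − (Σx)²/n = 1032 − 864 = 168
Sxy = Σxy − (Σx)(Σy)/n = 5640.56 − 4822.32 = 818.24
b = Sxy/Sxx = 818.24/168 = 4.870476

4.870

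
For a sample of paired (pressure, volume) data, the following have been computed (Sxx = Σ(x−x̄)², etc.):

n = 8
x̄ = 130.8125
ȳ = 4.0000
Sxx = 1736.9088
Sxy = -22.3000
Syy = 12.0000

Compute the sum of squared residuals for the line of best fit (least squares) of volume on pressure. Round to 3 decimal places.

b = Sxy/Sxx = -22.3/1736.9088 = -0.012839
SSE = Syy − b·Sxy = 12 − (-0.012839)·(-22.3) = 11.713693

11.714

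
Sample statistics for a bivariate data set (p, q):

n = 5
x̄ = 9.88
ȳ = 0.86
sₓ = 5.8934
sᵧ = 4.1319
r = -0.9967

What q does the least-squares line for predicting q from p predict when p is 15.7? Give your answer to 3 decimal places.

b = r · sᵧ/sₓ = -0.9967 · 4.1319/5.8934 = -0.698793
a = ȳ − b·x̄ = 0.86 − (-0.698793)·9.88 = 7.764072
ŷ(15.7) = a + b·15.7 = 7.764072 + (-0.698793)·15.7 = -3.206973

-3.207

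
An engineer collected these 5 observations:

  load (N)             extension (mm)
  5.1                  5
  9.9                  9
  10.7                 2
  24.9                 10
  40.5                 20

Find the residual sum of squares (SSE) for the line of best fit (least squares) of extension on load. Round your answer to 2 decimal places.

n = 5, Σx = 91.1, Σy = 46, Σxy = 1195, Σx² = 2498.77, Σy² = 610
Sxx = Σx² − (Σx)²/n = 2498.77 − 1659.842 = 838.928
Sxy = Σxy − (Σx)(Σy)/n = 1195 − 838.12 = 356.88
Syy = Σy² − (Σy)²/n = 610 − 423.2 = 186.8
b = Sxy/Sxx = 356.88/838.928 = 0.425400
SSE = Syy − b·Sxy = 186.8 − 0.425400·356.88 = 34.983236

34.98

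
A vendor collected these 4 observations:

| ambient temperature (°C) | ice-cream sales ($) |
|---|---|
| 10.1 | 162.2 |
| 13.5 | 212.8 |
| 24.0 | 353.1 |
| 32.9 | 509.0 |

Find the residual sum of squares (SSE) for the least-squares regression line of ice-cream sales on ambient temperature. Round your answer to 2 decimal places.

n = 4, Σx = 80.5, Σy = 1237.1, Σxy = 29731.52, Σx² = 1942.67, Σy² = 455353.29
Sxx = Σx² − (Σx)²/n = 1942.67 − 1620.0625 = 322.6075
Sxy = Σxy − (Σx)(Σy)/n = 29731.52 − 24896.6375 = 4834.8825
Syy = Σy² − (Σy)²/n = 455353.29 − 382604.1025 = 72749.1875
b = Sxy/Sxx = 4834.8825/322.6075 = 14.986888
SSE = Syy − b·Sxy = 72749.1875 − 14.986888·4834.8825 = 289.344537

289.34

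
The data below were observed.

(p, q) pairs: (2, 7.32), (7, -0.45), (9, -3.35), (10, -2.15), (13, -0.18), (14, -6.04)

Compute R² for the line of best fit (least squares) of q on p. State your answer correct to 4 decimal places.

0.7038

n = 6, Σx = 55, Σy = -4.85, Σxy = -127.06, Σx² = 599, Σy² = 106.1439
Sxx = Σx² − (Σx)²/n = 599 − 504.166667 = 94.833333
Sxy = Σxy − (Σx)(Σy)/n = -127.06 − (-44.458333) = -82.601667
Syy = Σy² − (Σy)²/n = 106.1439 − 3.920417 = 102.223483
R² = Sxy²/(Sxx·Syy) = (-82.601667)²/(94.833333·102.223483) = 0.703827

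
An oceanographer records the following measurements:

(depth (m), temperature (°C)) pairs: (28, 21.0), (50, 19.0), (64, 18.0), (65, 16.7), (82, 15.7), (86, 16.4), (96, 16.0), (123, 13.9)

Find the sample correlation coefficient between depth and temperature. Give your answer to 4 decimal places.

n = 8, Σx = 594, Σy = 136.7, Σxy = 9719, Σx² = 50070, Σy² = 2369.55
Sxx = Σx² − (Σx)²/n = 50070 − 44104.5 = 5965.5
Sxy = Σxy − (Σx)(Σy)/n = 9719 − 10149.975 = -430.975
Syy = Σy² − (Σy)²/n = 2369.55 − 2335.86125 = 33.68875
r = Sxy/√(Sxx·Syy) = -430.975/√(200970.238125) = -430.975/448.297042 = -0.961360

-0.9614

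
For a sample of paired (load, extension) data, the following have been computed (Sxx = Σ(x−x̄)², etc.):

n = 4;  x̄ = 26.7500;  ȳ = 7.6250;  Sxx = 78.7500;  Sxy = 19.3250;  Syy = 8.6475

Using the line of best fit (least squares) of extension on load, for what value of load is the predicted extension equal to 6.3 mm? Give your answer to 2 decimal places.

21.35

b = Sxy/Sxx = 19.325/78.75 = 0.245397
a = ȳ − b·x̄ = 7.625 − 0.245397·26.75 = 1.060635
Set a + b·x = 6.3: x = (6.3 − 1.060635) / 0.245397 = 21.350582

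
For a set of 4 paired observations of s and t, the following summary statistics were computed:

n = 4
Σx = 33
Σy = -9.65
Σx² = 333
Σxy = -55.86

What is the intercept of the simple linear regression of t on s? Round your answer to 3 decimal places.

Sxx = Σx² − (Σx)²/n = 333 − 272.25 = 60.75
Sxy = Σxy − (Σx)(Σy)/n = -55.86 − (-79.6125) = 23.7525
b = Sxy/Sxx = 23.7525/60.75 = 0.390988
a = ȳ − b·x̄ = -2.4125 − 0.390988·8.25 = -5.638148

-5.638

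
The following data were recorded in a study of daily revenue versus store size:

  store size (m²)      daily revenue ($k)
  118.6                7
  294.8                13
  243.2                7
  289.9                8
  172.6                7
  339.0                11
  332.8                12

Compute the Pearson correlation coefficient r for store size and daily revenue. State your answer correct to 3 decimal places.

0.752

n = 7, Σx = 1790.9, Σy = 65, Σxy = 17615, Σx² = 499628.85, Σy² = 645
Sxx = Σx² − (Σx)²/n = 499628.85 − 458188.972857 = 41439.877143
Sxy = Σxy − (Σx)(Σy)/n = 17615 − 16629.785714 = 985.214286
Syy = Σy² − (Σy)²/n = 645 − 603.571429 = 41.428571
r = Sxy/√(Sxx·Syy) = 985.214286/√(1716794.910204) = 985.214286/1310.265206 = 0.751920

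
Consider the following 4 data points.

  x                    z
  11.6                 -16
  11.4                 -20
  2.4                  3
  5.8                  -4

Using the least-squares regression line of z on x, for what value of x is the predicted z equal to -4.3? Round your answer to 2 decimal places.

5.67

n = 4, Σx = 31.2, Σy = -37, Σxy = -429.6, Σx² = 303.92
Sxx = Σx² − (Σx)²/n = 303.92 − 243.36 = 60.56
Sxy = Σxy − (Σx)(Σy)/n = -429.6 − (-288.6) = -141
b = Sxy/Sxx = -141/60.56 = -2.328269
a = ȳ − b·x̄ = -9.25 − (-2.328269)·7.8 = 8.910502
Set a + b·x = -4.3: x = (-4.3 − 8.910502) / (-2.328269) = 5.673957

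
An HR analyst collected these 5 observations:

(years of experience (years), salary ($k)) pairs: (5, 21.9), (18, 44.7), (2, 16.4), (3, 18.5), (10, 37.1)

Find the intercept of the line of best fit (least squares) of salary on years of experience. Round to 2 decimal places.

13.68

n = 5, Σx = 38, Σy = 138.6, Σxy = 1373.4, Σx² = 462
Sxx = Σx² − (Σx)²/n = 462 − 288.8 = 173.2
Sxy = Σxy − (Σx)(Σy)/n = 1373.4 − 1053.36 = 320.04
b = Sxy/Sxx = 320.04/173.2 = 1.847806
a = ȳ − b·x̄ = 27.72 − 1.847806·7.6 = 13.676674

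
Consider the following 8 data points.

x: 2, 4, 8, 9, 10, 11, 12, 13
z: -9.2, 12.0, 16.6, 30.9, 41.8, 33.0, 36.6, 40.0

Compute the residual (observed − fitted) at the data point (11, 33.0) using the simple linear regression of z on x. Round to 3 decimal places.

n = 8, Σx = 69, Σy = 201.7, Σxy = 2180.7, Σx² = 699
Sxx = Σx² − (Σx)²/n = 699 − 595.125 = 103.875
Sxy = Σxy − (Σx)(Σy)/n = 2180.7 − 1739.6625 = 441.0375
b = Sxy/Sxx = 441.0375/103.875 = 4.245848
a = ȳ − b·x̄ = 25.2125 − 4.245848·8.625 = -11.407942
ŷ(11) = -11.407942 + 4.245848·11 = 35.296390
residual = y − ŷ = 33.0 − 35.296390 = -2.296390

-2.296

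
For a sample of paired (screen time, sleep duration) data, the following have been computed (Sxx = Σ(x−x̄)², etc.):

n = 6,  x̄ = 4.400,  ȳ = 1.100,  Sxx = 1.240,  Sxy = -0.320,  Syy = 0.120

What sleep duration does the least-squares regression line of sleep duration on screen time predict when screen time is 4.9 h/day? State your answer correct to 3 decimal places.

b = Sxy/Sxx = -0.32/1.24 = -0.258065
a = ȳ − b·x̄ = 1.1 − (-0.258065)·4.4 = 2.235484
ŷ(4.9) = a + b·4.9 = 2.235484 + (-0.258065)·4.9 = 0.970968

0.971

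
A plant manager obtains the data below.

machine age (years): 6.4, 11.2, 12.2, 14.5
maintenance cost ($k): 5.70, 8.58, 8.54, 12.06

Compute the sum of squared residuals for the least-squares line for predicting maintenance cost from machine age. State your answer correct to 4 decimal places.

n = 4, Σx = 44.3, Σy = 34.88, Σxy = 411.634, Σx² = 525.49, Σy² = 324.4816
Sxx = Σx² − (Σx)²/n = 525.49 − 490.6225 = 34.8675
Sxy = Σxy − (Σx)(Σy)/n = 411.634 − 386.296 = 25.338
Syy = Σy² − (Σy)²/n = 324.4816 − 304.1536 = 20.328
b = Sxy/Sxx = 25.338/34.8675 = 0.726694
SSE = Syy − b·Sxy = 20.328 − 0.726694·25.338 = 1.915030

1.9150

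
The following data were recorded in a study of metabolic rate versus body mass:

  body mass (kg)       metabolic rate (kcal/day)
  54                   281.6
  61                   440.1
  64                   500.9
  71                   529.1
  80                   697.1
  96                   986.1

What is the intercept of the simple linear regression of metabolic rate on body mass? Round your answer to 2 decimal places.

n = 6, Σx = 426, Σy = 3434.9, Σxy = 262109.8, Σx² = 31390
Sxx = Σx² − (Σx)²/n = 31390 − 30246 = 1144
Sxy = Σxy − (Σx)(Σy)/n = 262109.8 − 243877.9 = 18231.9
b = Sxy/Sxx = 18231.9/1144 = 15.936976
a = ȳ − b·x̄ = 572.483333 − 15.936976·71 = -559.041929

-559.04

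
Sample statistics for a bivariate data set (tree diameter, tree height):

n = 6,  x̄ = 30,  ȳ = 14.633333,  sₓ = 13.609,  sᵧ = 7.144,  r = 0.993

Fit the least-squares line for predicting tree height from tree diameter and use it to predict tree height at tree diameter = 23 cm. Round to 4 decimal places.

b = r · sᵧ/sₓ = 0.993 · 7.144/13.609 = 0.521272
a = ȳ − b·x̄ = 14.633333 − 0.521272·30 = -1.004830
ŷ(23) = a + b·23 = -1.004830 + 0.521272·23 = 10.984428

10.9844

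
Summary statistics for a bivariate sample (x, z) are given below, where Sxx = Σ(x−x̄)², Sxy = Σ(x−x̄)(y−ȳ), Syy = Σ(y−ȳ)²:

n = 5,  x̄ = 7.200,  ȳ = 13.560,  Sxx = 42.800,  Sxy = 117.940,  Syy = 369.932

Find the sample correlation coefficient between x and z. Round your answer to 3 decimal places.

r = Sxy/√(Sxx·Syy) = 117.94/√(15833.0896) = 117.94/125.829605 = 0.937299

0.937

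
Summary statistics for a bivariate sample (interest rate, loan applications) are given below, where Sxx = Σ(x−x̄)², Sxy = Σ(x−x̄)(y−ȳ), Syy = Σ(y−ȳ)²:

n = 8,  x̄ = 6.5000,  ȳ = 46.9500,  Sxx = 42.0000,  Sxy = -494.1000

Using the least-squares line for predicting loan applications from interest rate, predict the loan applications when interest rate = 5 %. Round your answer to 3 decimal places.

64.596

b = Sxy/Sxx = -494.1/42 = -11.764286
a = ȳ − b·x̄ = 46.95 − (-11.764286)·6.5 = 123.417857
ŷ(5) = a + b·5 = 123.417857 + (-11.764286)·5 = 64.596429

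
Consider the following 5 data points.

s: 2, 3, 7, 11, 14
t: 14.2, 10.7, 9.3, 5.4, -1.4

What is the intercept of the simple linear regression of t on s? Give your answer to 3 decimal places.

n = 5, Σx = 37, Σy = 38.2, Σxy = 165.4, Σx² = 379
Sxx = Σx² − (Σx)²/n = 379 − 273.8 = 105.2
Sxy = Σxy − (Σx)(Σy)/n = 165.4 − 282.68 = -117.28
b = Sxy/Sxx = -117.28/105.2 = -1.114829
a = ȳ − b·x̄ = 7.64 − (-1.114829)·7.4 = 15.889734

15.890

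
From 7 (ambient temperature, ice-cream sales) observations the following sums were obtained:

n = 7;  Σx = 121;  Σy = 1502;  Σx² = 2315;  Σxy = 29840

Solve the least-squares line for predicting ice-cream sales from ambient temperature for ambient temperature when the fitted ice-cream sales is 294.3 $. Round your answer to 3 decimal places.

21.881

Sxx = Σx² − (Σx)²/n = 2315 − 2091.571429 = 223.428571
Sxy = Σxy − (Σx)(Σy)/n = 29840 − 25963.142857 = 3876.857143
b = Sxy/Sxx = 3876.857143/223.428571 = 17.351662
a = ȳ − b·x̄ = 214.571429 − 17.351662·17.285714 = -85.364450
Set a + b·x = 294.3: x = (294.3 − (-85.364450)) / 17.351662 = 21.880581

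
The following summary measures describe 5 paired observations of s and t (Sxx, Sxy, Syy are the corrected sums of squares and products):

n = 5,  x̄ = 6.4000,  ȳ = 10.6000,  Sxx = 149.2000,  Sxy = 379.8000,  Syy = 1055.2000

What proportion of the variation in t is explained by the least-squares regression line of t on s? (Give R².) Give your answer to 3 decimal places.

R² = Sxy²/(Sxx·Syy) = (379.8)²/(149.2·1055.2) = 0.916234

0.916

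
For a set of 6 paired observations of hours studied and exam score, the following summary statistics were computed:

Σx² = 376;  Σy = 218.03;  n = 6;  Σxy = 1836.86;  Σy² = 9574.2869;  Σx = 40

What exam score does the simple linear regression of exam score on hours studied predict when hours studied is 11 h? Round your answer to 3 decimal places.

Sxx = Σx² − (Σx)²/n = 376 − 266.666667 = 109.333333
Sxy = Σxy − (Σx)(Σy)/n = 1836.86 − 1453.533333 = 383.326667
b = Sxy/Sxx = 383.326667/109.333333 = 3.506037
a = ȳ − b·x̄ = 36.338333 − 3.506037·6.666667 = 12.964756
ŷ(11) = a + b·11 = 12.964756 + 3.506037·11 = 51.531159

51.531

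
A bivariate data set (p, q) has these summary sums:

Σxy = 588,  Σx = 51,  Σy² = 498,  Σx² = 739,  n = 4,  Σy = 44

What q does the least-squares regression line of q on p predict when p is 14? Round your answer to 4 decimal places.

11.3803

Sxx = Σx² − (Σx)²/n = 739 − 650.25 = 88.75
Sxy = Σxy − (Σx)(Σy)/n = 588 − 561 = 27
b = Sxy/Sxx = 27/88.75 = 0.304225
a = ȳ − b·x̄ = 11 − 0.304225·12.75 = 7.121127
ŷ(14) = a + b·14 = 7.121127 + 0.304225·14 = 11.380282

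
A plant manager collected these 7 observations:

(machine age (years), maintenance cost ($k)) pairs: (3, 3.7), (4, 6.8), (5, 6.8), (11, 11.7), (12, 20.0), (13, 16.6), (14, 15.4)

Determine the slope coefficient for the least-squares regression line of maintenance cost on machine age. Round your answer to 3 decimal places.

n = 7, Σx = 62, Σy = 81, Σxy = 872.4, Σx² = 680
Sxx = Σx² − (Σx)²/n = 680 − 549.142857 = 130.857143
Sxy = Σxy − (Σx)(Σy)/n = 872.4 − 717.428571 = 154.971429
b = Sxy/Sxx = 154.971429/130.857143 = 1.184279

1.184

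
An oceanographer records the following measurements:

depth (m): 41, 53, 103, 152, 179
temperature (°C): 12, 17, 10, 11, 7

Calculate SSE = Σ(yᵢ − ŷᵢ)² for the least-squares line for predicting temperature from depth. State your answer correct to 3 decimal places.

n = 5, Σx = 528, Σy = 57, Σxy = 5348, Σx² = 70244, Σy² = 703
Sxx = Σx² − (Σx)²/n = 70244 − 55756.8 = 14487.2
Sxy = Σxy − (Σx)(Σy)/n = 5348 − 6019.2 = -671.2
Syy = Σy² − (Σy)²/n = 703 − 649.8 = 53.2
b = Sxy/Sxx = -671.2/14487.2 = -0.046331
SSE = Syy − b·Sxy = 53.2 − (-0.046331)·(-671.2) = 22.102932

22.103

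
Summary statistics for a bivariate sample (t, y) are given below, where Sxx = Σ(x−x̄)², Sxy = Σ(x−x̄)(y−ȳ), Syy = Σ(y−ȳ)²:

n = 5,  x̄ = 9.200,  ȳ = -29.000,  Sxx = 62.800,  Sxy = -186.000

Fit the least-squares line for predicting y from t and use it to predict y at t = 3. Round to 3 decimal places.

b = Sxy/Sxx = -186/62.8 = -2.961783
a = ȳ − b·x̄ = -29 − (-2.961783)·9.2 = -1.751592
ŷ(3) = a + b·3 = -1.751592 + (-2.961783)·3 = -10.636943

-10.637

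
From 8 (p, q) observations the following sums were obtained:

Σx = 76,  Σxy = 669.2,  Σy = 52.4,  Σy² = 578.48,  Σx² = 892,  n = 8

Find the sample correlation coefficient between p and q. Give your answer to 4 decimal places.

Sxx = Σx² − (Σx)²/n = 892 − 722 = 170
Sxy = Σxy − (Σx)(Σy)/n = 669.2 − 497.8 = 171.4
Syy = Σy² − (Σy)²/n = 578.48 − 343.22 = 235.26
r = Sxy/√(Sxx·Syy) = 171.4/√(39994.2) = 171.4/199.985499 = 0.857062

0.8571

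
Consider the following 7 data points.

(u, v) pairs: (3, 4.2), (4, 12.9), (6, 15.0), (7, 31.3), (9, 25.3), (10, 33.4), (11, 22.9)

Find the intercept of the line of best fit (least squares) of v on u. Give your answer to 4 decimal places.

n = 7, Σx = 50, Σy = 145, Σxy = 1186.9, Σx² = 412
Sxx = Σx² − (Σx)²/n = 412 − 357.142857 = 54.857143
Sxy = Σxy − (Σx)(Σy)/n = 1186.9 − 1035.714286 = 151.185714
b = Sxy/Sxx = 151.185714/54.857143 = 2.755990
a = ȳ − b·x̄ = 20.714286 − 2.755990·7.142857 = 1.028646

1.0286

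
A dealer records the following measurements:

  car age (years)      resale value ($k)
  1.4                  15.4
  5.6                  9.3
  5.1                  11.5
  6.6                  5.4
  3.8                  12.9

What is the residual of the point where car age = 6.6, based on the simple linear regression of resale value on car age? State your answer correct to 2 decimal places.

-1.80

n = 5, Σx = 22.5, Σy = 54.5, Σxy = 216.95, Σx² = 117.33
Sxx = Σx² − (Σx)²/n = 117.33 − 101.25 = 16.08
Sxy = Σxy − (Σx)(Σy)/n = 216.95 − 245.25 = -28.3
b = Sxy/Sxx = -28.3/16.08 = -1.759950
a = ȳ − b·x̄ = 10.9 − (-1.759950)·4.5 = 18.819776
ŷ(6.6) = 18.819776 + (-1.759950)·6.6 = 7.204104
residual = y − ŷ = 5.4 − 7.204104 = -1.804104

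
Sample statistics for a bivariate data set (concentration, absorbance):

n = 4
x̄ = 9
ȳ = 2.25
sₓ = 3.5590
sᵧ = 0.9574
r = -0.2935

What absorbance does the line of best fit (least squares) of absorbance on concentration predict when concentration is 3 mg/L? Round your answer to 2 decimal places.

b = r · sᵧ/sₓ = -0.2935 · 0.9574/3.559 = -0.078954
a = ȳ − b·x̄ = 2.25 − (-0.078954)·9 = 2.960585
ŷ(3) = a + b·3 = 2.960585 + (-0.078954)·3 = 2.723723

2.72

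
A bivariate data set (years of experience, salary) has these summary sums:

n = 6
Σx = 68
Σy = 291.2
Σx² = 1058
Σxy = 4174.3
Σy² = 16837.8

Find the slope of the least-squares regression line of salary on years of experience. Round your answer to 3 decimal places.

Sxx = Σx² − (Σx)²/n = 1058 − 770.666667 = 287.333333
Sxy = Σxy − (Σx)(Σy)/n = 4174.3 − 3300.266667 = 874.033333
b = Sxy/Sxx = 874.033333/287.333333 = 3.041879

3.042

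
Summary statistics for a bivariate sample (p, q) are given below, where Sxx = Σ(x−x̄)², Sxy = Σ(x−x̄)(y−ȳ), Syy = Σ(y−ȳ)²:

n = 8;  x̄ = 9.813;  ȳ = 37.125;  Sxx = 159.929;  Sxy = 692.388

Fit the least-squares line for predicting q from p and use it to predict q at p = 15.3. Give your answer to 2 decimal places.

60.88

b = Sxy/Sxx = 692.388/159.929 = 4.329346
a = ȳ − b·x̄ = 37.125 − 4.329346·9.813 = -5.358874
ŷ(15.3) = a + b·15.3 = -5.358874 + 4.329346·15.3 = 60.880122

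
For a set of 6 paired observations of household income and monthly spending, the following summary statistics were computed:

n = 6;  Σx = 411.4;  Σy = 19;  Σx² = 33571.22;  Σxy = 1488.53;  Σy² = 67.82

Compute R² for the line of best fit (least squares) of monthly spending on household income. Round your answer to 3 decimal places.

0.841

Sxx = Σx² − (Σx)²/n = 33571.22 − 28208.326667 = 5362.893333
Sxy = Σxy − (Σx)(Σy)/n = 1488.53 − 1302.766667 = 185.763333
Syy = Σy² − (Σy)²/n = 67.82 − 60.166667 = 7.653333
R² = Sxy²/(Sxx·Syy) = (185.763333)²/(5362.893333·7.653333) = 0.840756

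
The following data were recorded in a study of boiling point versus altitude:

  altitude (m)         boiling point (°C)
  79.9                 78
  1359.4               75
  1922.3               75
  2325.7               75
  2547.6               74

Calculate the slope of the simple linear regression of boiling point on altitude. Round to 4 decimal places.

-0.0014

n = 5, Σx = 8234.9, Σy = 377, Σxy = 615309.6, Σx² = 17448735.91
Sxx = Σx² − (Σx)²/n = 17448735.91 − 13562715.602 = 3886020.308
Sxy = Σxy − (Σx)(Σy)/n = 615309.6 − 620911.46 = -5601.86
b = Sxy/Sxx = -5601.86/3886020.308 = -0.001442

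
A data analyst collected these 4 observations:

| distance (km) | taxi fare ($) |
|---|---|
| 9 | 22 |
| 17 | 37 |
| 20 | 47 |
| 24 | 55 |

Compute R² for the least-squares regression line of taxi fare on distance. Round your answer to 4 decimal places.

0.9893

n = 4, Σx = 70, Σy = 161, Σxy = 3087, Σx² = 1346, Σy² = 7087
Sxx = Σx² − (Σx)²/n = 1346 − 1225 = 121
Sxy = Σxy − (Σx)(Σy)/n = 3087 − 2817.5 = 269.5
Syy = Σy² − (Σy)²/n = 7087 − 6480.25 = 606.75
R² = Sxy²/(Sxx·Syy) = (269.5)²/(121·606.75) = 0.989287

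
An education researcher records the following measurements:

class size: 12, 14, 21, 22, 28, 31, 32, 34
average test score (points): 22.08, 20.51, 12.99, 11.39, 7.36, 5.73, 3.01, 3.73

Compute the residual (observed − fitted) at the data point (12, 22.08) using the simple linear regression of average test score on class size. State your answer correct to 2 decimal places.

0.57

n = 8, Σx = 194, Σy = 86.8, Σxy = 1682.32, Σx² = 5190
Sxx = Σx² − (Σx)²/n = 5190 − 4704.5 = 485.5
Sxy = Σxy − (Σx)(Σy)/n = 1682.32 − 2104.9 = -422.58
b = Sxy/Sxx = -422.58/485.5 = -0.870402
a = ȳ − b·x̄ = 10.85 − (-0.870402)·24.25 = 31.957240
ŷ(12) = 31.957240 + (-0.870402)·12 = 21.512420
residual = y − ŷ = 22.08 − 21.512420 = 0.567580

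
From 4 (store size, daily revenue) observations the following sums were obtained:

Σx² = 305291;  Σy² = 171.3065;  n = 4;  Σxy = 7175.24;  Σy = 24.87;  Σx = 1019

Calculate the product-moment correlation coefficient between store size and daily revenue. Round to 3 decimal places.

Sxx = Σx² − (Σx)²/n = 305291 − 259590.25 = 45700.75
Sxy = Σxy − (Σx)(Σy)/n = 7175.24 − 6335.6325 = 839.6075
Syy = Σy² − (Σy)²/n = 171.3065 − 154.629225 = 16.677275
r = Sxy/√(Sxx·Syy) = 839.6075/√(762163.975456) = 839.6075/873.020032 = 0.961728

0.962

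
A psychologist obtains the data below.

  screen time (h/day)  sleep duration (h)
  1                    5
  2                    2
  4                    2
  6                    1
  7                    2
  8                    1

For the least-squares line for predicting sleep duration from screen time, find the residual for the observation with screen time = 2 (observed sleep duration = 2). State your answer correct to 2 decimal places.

n = 6, Σx = 28, Σy = 13, Σxy = 45, Σx² = 170
Sxx = Σx² − (Σx)²/n = 170 − 130.666667 = 39.333333
Sxy = Σxy − (Σx)(Σy)/n = 45 − 60.666667 = -15.666667
b = Sxy/Sxx = -15.666667/39.333333 = -0.398305
a = ȳ − b·x̄ = 2.166667 − (-0.398305)·4.666667 = 4.025424
ŷ(2) = 4.025424 + (-0.398305)·2 = 3.228814
residual = y − ŷ = 2 − 3.228814 = -1.228814

-1.23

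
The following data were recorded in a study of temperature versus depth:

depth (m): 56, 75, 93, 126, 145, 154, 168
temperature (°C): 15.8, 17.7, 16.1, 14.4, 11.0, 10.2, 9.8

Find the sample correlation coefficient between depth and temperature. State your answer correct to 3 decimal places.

-0.920

n = 7, Σx = 817, Σy = 95, Σxy = 10336.2, Σx² = 106251, Σy² = 1350.58
Sxx = Σx² − (Σx)²/n = 106251 − 95355.571429 = 10895.428571
Sxy = Σxy − (Σx)(Σy)/n = 10336.2 − 11087.857143 = -751.657143
Syy = Σy² − (Σy)²/n = 1350.58 − 1289.285714 = 61.294286
r = Sxy/√(Sxx·Syy) = -751.657143/√(667827.511837) = -751.657143/817.207141 = -0.919788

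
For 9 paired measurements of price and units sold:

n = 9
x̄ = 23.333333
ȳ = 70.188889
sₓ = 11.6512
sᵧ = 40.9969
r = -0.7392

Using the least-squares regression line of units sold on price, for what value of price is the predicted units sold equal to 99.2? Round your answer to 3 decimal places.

12.180

b = r · sᵧ/sₓ = -0.7392 · 40.9969/11.6512 = -2.601012
a = ȳ − b·x̄ = 70.188889 − (-2.601012)·23.333333 = 130.879163
Set a + b·x = 99.2: x = (99.2 − 130.879163) / (-2.601012) = 12.179554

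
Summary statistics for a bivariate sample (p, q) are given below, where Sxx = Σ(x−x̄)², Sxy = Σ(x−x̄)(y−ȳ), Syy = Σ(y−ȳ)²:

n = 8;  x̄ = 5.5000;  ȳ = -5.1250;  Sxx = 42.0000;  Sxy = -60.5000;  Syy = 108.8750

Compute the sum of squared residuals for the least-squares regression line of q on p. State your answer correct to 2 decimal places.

21.73

b = Sxy/Sxx = -60.5/42 = -1.440476
SSE = Syy − b·Sxy = 108.875 − (-1.440476)·(-60.5) = 21.726190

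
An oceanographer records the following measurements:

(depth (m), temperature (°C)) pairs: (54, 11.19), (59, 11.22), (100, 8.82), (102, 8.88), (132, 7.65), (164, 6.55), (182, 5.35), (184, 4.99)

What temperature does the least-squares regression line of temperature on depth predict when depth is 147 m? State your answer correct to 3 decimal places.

6.935

n = 8, Σx = 977, Σy = 64.65, Σxy = 7029.86, Σx² = 138101
Sxx = Σx² − (Σx)²/n = 138101 − 119316.125 = 18784.875
Sxy = Σxy − (Σx)(Σy)/n = 7029.86 − 7895.38125 = -865.52125
b = Sxy/Sxx = -865.52125/18784.875 = -0.046075
a = ȳ − b·x̄ = 8.08125 − (-0.046075)·122.125 = 13.708212
ŷ(147) = a + b·147 = 13.708212 + (-0.046075)·147 = 6.935124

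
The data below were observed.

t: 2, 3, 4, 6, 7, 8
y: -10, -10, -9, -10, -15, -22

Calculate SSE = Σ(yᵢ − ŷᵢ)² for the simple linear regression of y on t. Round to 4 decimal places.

48.4405

n = 6, Σx = 30, Σy = -76, Σxy = -427, Σx² = 178, Σy² = 1090
Sxx = Σx² − (Σx)²/n = 178 − 150 = 28
Sxy = Σxy − (Σx)(Σy)/n = -427 − (-380) = -47
Syy = Σy² − (Σy)²/n = 1090 − 962.666667 = 127.333333
b = Sxy/Sxx = -47/28 = -1.678571
SSE = Syy − b·Sxy = 127.333333 − (-1.678571)·(-47) = 48.440476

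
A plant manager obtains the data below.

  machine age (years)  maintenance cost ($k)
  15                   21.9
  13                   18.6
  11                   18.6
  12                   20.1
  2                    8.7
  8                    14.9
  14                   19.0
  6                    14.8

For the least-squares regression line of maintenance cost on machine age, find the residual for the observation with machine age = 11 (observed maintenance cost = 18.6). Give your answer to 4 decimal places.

n = 8, Σx = 81, Σy = 136.6, Σxy = 1507.5, Σx² = 959
Sxx = Σx² − (Σx)²/n = 959 − 820.125 = 138.875
Sxy = Σxy − (Σx)(Σy)/n = 1507.5 − 1383.075 = 124.425
b = Sxy/Sxx = 124.425/138.875 = 0.895950
a = ȳ − b·x̄ = 17.075 − 0.895950·10.125 = 8.003510
ŷ(11) = 8.003510 + 0.895950·11 = 17.858956
residual = y − ŷ = 18.6 − 17.858956 = 0.741044

0.7410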